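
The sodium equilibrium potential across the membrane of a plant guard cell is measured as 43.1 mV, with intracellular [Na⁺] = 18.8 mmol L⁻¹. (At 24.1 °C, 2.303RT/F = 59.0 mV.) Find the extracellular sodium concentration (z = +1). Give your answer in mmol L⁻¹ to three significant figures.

101 mmol L⁻¹

Nernst: E = (59.0/1) · log₁₀([out]/[in]), so log₁₀([out]/[in]) = 43.1 × 1 / 59.0 = 0.7305.
[out]/[in] = 10^(0.7305) = 5.377.
[out] = 5.377 × 18.8 = 101.1 mmol L⁻¹.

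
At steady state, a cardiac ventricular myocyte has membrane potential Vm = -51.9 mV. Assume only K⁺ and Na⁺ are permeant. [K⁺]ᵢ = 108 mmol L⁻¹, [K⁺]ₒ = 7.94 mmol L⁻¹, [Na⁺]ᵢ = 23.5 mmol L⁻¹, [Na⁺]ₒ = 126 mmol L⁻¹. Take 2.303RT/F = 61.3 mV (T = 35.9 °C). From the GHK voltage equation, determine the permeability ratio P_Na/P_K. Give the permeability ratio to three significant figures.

0.0606

Let α = P_Na/P_K. GHK: Vm = 61.3·log₁₀[(Kₒ + α·Naₒ)/(Kᵢ + α·Naᵢ)].
10^(Vm/61.3) = 10^(-51.9/61.3) = 0.14235
So 0.14235·(Kᵢ + α·Naᵢ) = Kₒ + α·Naₒ → α = (0.14235·108.0 − 7.94) / (126.0 − 0.14235·23.5)
α = (15.37 − 7.94) / (126.0 − 3.345) = 7.433/122.7 = 0.0606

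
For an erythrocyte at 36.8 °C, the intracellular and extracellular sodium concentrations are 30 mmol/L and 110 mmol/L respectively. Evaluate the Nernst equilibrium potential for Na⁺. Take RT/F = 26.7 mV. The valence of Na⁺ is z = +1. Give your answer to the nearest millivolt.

E = (26.7/z) · ln([Na⁺]_out/[Na⁺]_in) with z = +1.
= (26.7/1) · ln(110/30) = 26.70 · ln(3.667)
= 26.70 · (1.2993) = 34.69 mV

35 mV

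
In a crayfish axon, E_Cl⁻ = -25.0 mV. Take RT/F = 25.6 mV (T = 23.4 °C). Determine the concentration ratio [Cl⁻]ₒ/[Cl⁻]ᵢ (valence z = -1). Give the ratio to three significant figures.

ln([out]/[in]) = E·z/(25.6) = -25.0 × -1 / 25.6 = 0.9766
[out]/[in] = e^(0.9766) = 2.655

2.66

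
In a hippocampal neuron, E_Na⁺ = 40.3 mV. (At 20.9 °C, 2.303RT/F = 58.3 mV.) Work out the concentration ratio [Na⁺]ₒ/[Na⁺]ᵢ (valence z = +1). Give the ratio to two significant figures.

log₁₀([out]/[in]) = E·z/(58.3) = 40.3 × 1 / 58.3 = 0.6913
[out]/[in] = 10^(0.6913) = 4.912

4.9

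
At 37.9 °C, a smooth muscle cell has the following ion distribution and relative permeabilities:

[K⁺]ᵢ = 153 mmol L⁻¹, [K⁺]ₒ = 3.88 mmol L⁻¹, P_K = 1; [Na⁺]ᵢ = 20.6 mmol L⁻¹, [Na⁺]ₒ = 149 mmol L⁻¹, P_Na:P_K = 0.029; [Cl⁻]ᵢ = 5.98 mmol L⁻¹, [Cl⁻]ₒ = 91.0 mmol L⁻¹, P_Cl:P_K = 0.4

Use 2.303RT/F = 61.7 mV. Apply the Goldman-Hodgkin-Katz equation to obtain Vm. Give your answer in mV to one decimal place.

-77.4 mV

Vm = 61.7 · log₁₀[(Σ P·[cation]ₒ + Σ P·[anion]ᵢ) / (Σ P·[cation]ᵢ + Σ P·[anion]ₒ)]
Numerator = 1×3.88 + 0.029×149 + 0.4×5.98 = 10.59
Denominator = 1×153 + 0.029×20.6 + 0.4×91.0 = 190
Vm = 61.7 · log₁₀(0.055753) = 61.7 × (-1.2537) = -77.36 mV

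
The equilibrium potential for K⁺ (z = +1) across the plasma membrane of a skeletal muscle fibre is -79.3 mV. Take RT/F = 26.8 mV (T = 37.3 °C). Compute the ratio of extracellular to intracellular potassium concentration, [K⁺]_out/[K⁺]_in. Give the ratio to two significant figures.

0.052

ln([out]/[in]) = E·z/(26.8) = -79.3 × 1 / 26.8 = -2.9590
[out]/[in] = e^(-2.9590) = 0.05187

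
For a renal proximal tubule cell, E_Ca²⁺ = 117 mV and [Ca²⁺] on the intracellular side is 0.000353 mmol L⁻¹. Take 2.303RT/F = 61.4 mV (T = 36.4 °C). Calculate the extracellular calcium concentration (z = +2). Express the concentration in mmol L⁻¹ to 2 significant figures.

Nernst: E = (61.4/2) · log₁₀([out]/[in]), so log₁₀([out]/[in]) = 117.0 × 2 / 61.4 = 3.8111.
[out]/[in] = 10^(3.8111) = 6473.
[out] = 6473 × 0.000353 = 2.285 mmol L⁻¹.

2.3 mmol L⁻¹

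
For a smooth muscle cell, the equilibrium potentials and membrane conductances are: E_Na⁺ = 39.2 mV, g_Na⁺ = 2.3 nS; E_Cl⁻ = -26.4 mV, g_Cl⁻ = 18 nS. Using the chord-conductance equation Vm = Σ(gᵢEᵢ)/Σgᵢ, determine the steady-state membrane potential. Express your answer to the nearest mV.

-19 mV

Σ gᵢEᵢ = 2.3·(39.2) + 18·(-26.4) = -385.04
Σ gᵢ = 2.3 + 18 = 20.3
Vm = -385.04 / 20.3 = -18.97 mV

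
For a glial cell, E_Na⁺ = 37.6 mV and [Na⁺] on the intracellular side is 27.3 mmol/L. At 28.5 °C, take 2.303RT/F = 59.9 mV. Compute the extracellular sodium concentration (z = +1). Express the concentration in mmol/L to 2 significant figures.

Nernst: E = (59.9/1) · log₁₀([out]/[in]), so log₁₀([out]/[in]) = 37.6 × 1 / 59.9 = 0.6277.
[out]/[in] = 10^(0.6277) = 4.243.
[out] = 4.243 × 27.3 = 115.8 mmol/L.

120 mmol/L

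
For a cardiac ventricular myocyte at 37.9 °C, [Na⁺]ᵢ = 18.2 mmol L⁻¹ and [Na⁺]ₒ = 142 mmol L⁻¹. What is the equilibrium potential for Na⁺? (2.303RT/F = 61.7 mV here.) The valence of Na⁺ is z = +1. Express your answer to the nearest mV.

55 mV

E = (61.7/z) · log₁₀([Na⁺]_out/[Na⁺]_in) with z = +1.
= (61.7/1) · log₁₀(142/18.2) = 61.70 · log₁₀(7.802)
= 61.70 · (0.8922) = 55.05 mV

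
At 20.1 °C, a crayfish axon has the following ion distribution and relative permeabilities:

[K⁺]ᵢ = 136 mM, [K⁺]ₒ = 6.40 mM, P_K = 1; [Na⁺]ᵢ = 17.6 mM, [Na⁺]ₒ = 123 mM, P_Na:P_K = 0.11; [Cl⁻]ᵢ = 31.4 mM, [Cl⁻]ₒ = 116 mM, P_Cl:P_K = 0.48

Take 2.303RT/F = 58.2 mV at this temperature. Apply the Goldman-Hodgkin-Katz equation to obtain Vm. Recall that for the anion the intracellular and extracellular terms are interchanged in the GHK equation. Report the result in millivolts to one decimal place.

-43.2 mV

Vm = 58.2 · log₁₀[(Σ P·[cation]ₒ + Σ P·[anion]ᵢ) / (Σ P·[cation]ᵢ + Σ P·[anion]ₒ)]
Numerator = 1×6.40 + 0.11×123 + 0.48×31.4 = 35
Denominator = 1×136 + 0.11×17.6 + 0.48×116 = 193.6
Vm = 58.2 · log₁₀(0.18078) = 58.2 × (-0.7428) = -43.23 mV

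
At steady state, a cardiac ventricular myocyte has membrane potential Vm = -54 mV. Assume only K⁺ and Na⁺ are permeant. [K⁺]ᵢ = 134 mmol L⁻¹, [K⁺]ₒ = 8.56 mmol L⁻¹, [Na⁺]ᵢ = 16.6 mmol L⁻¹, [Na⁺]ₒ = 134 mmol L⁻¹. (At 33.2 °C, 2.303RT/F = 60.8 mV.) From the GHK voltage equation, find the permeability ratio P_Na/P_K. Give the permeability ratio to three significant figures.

Let α = P_Na/P_K. GHK: Vm = 60.8·log₁₀[(Kₒ + α·Naₒ)/(Kᵢ + α·Naᵢ)].
10^(Vm/60.8) = 10^(-54.0/60.8) = 0.12937
So 0.12937·(Kᵢ + α·Naᵢ) = Kₒ + α·Naₒ → α = (0.12937·134.0 − 8.56) / (134.0 − 0.12937·16.6)
α = (17.34 − 8.56) / (134.0 − 2.148) = 8.776/131.9 = 0.06656

0.0666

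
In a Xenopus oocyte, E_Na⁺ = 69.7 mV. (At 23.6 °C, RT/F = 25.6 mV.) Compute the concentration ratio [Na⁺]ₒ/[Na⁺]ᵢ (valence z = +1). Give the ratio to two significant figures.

15

ln([out]/[in]) = E·z/(25.6) = 69.7 × 1 / 25.6 = 2.7227
[out]/[in] = e^(2.7227) = 15.22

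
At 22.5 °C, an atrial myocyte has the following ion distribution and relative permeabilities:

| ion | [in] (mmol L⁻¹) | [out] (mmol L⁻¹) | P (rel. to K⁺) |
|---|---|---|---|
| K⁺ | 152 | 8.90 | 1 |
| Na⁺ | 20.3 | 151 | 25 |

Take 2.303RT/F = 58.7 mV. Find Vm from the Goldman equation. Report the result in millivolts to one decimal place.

44.5 mV

Vm = 58.7 · log₁₀[(Σ P·[cation]ₒ + Σ P·[anion]ᵢ) / (Σ P·[cation]ᵢ + Σ P·[anion]ₒ)]
Numerator = 1×8.90 + 25×151 = 3784
Denominator = 1×152 + 25×20.3 = 659.5
Vm = 58.7 · log₁₀(5.7375) = 58.7 × (0.7587) = 44.54 mV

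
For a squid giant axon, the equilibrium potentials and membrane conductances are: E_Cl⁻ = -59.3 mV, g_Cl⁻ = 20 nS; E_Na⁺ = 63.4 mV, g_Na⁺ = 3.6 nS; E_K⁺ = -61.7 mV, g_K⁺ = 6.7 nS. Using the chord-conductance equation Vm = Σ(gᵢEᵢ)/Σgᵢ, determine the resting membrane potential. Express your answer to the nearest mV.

-45 mV

Σ gᵢEᵢ = 20·(-59.3) + 3.6·(63.4) + 6.7·(-61.7) = -1371.15
Σ gᵢ = 20 + 3.6 + 6.7 = 30.3
Vm = -1371.15 / 30.3 = -45.25 mV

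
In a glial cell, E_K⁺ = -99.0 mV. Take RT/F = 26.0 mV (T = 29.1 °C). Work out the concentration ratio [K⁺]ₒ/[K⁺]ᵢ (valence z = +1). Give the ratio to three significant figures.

ln([out]/[in]) = E·z/(26.0) = -99.0 × 1 / 26.0 = -3.8077
[out]/[in] = e^(-3.8077) = 0.0222

0.0222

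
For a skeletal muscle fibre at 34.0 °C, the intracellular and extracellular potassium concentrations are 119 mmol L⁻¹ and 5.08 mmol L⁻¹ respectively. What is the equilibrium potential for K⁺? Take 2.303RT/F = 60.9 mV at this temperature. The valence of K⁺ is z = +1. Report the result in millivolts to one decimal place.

-83.4 mV

E = (60.9/z) · log₁₀([K⁺]_out/[K⁺]_in) with z = +1.
= (60.9/1) · log₁₀(5.08/119) = 60.90 · log₁₀(0.04269)
= 60.90 · (-1.3697) = -83.41 mV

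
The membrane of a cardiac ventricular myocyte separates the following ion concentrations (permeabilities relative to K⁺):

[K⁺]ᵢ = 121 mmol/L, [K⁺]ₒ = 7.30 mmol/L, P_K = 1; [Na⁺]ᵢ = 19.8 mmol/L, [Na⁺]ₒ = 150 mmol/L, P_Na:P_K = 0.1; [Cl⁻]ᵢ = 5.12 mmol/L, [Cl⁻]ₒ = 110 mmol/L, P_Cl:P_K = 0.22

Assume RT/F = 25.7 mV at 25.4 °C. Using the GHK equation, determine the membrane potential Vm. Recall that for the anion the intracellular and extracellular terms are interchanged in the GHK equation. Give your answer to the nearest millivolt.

-47 mV

Vm = 25.7 · ln[(Σ P·[cation]ₒ + Σ P·[anion]ᵢ) / (Σ P·[cation]ᵢ + Σ P·[anion]ₒ)]
Numerator = 1×7.30 + 0.1×150 + 0.22×5.12 = 23.43
Denominator = 1×121 + 0.1×19.8 + 0.22×110 = 147.2
Vm = 25.7 · ln(0.15917) = 25.7 × (-1.8378) = -47.23 mV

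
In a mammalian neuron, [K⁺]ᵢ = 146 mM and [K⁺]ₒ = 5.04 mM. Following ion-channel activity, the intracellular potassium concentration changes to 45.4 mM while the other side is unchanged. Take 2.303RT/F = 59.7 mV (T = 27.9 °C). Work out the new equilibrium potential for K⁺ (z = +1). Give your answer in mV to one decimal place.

After the shift: [K⁺]_out = 5.04, [K⁺]_in = 45.4 mM.
E_new = (59.7/1)·log₁₀(5.04/45.4) = 59.70 · (-0.9546) = -56.99 mV

-57.0 mV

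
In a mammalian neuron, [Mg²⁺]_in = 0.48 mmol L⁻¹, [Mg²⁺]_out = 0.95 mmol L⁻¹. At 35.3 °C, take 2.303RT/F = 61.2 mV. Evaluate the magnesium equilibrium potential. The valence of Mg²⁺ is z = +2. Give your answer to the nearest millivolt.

9 mV

E = (61.2/z) · log₁₀([Mg²⁺]_out/[Mg²⁺]_in) with z = +2.
= (61.2/2) · log₁₀(0.95/0.48) = 30.60 · log₁₀(1.979)
= 30.60 · (0.2965) = 9.07 mV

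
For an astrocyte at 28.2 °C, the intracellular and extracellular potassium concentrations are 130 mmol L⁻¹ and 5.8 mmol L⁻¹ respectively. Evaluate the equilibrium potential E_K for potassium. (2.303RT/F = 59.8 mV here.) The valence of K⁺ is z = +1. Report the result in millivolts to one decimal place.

E = (59.8/z) · log₁₀([K⁺]_out/[K⁺]_in) with z = +1.
= (59.8/1) · log₁₀(5.8/130) = 59.80 · log₁₀(0.04462)
= 59.80 · (-1.3505) = -80.76 mV

-80.8 mV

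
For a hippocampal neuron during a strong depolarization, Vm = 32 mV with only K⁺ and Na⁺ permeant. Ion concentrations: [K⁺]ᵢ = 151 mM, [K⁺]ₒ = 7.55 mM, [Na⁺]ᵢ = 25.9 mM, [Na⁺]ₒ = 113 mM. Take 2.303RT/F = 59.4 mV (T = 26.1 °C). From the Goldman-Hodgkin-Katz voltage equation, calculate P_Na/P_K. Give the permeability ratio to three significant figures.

Let α = P_Na/P_K. GHK: Vm = 59.4·log₁₀[(Kₒ + α·Naₒ)/(Kᵢ + α·Naᵢ)].
10^(Vm/59.4) = 10^(32.0/59.4) = 3.4572
So 3.4572·(Kᵢ + α·Naᵢ) = Kₒ + α·Naₒ → α = (3.4572·151.0 − 7.55) / (113.0 − 3.4572·25.9)
α = (522 − 7.55) / (113.0 − 89.54) = 514.5/23.46 = 21.93

21.9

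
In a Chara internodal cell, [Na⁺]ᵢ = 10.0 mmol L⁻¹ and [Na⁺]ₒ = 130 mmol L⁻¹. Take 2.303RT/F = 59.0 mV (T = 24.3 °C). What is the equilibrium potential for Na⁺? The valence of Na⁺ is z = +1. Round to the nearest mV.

66 mV

E = (59.0/z) · log₁₀([Na⁺]_out/[Na⁺]_in) with z = +1.
= (59.0/1) · log₁₀(130/10.0) = 59.00 · log₁₀(13)
= 59.00 · (1.1139) = 65.72 mV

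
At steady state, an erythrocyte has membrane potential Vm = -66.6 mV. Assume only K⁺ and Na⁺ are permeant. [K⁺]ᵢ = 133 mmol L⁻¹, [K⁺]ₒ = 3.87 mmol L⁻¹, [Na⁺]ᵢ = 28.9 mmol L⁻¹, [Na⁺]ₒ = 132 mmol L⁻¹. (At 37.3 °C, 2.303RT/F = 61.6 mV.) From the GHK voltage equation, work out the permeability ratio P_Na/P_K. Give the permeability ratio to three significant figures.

0.0553

Let α = P_Na/P_K. GHK: Vm = 61.6·log₁₀[(Kₒ + α·Naₒ)/(Kᵢ + α·Naᵢ)].
10^(Vm/61.6) = 10^(-66.6/61.6) = 0.082953
So 0.082953·(Kᵢ + α·Naᵢ) = Kₒ + α·Naₒ → α = (0.082953·133.0 − 3.87) / (132.0 − 0.082953·28.9)
α = (11.03 − 3.87) / (132.0 − 2.397) = 7.163/129.6 = 0.05527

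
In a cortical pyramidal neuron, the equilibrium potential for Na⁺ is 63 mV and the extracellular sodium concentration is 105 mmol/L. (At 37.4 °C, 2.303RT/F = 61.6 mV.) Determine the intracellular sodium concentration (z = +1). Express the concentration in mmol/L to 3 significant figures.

9.96 mmol/L

Nernst: E = (61.6/1) · log₁₀([out]/[in]), so log₁₀([out]/[in]) = 63.0 × 1 / 61.6 = 1.0227.
[out]/[in] = 10^(1.0227) = 10.54.
[in] = 105 / 10.54 = 9.965 mmol/L.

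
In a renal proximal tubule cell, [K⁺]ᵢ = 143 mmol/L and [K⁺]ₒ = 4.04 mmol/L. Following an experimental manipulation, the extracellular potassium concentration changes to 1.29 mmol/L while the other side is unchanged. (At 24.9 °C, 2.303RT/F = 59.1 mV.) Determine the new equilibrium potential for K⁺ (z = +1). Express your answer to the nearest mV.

After the shift: [K⁺]_out = 1.29, [K⁺]_in = 143 mmol/L.
E_new = (59.1/1)·log₁₀(1.29/143) = 59.10 · (-2.0447) = -120.84 mV

-121 mV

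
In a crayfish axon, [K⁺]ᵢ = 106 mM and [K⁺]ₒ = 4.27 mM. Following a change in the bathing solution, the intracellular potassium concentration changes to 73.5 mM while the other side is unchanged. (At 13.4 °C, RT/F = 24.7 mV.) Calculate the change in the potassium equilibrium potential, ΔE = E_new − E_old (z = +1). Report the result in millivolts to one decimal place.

E_old = (24.7/1)·ln(4.27/106) = -79.33 mV
E_new = (24.7/1)·ln(4.27/73.5) = -70.29 mV
ΔE = -70.29 − (-79.33) = 9.04 mV

9.0 mV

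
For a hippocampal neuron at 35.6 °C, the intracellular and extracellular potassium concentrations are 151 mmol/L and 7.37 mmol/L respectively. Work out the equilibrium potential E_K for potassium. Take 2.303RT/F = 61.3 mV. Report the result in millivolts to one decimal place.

-80.4 mV

E = (61.3/z) · log₁₀([K⁺]_out/[K⁺]_in) with z = +1.
= (61.3/1) · log₁₀(7.37/151) = 61.30 · log₁₀(0.04881)
= 61.30 · (-1.3115) = -80.40 mV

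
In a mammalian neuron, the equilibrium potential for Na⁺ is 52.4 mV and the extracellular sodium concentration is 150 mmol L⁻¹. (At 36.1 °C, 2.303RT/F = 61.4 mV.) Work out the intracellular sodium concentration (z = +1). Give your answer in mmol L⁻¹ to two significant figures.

21 mmol L⁻¹

Nernst: E = (61.4/1) · log₁₀([out]/[in]), so log₁₀([out]/[in]) = 52.4 × 1 / 61.4 = 0.8534.
[out]/[in] = 10^(0.8534) = 7.135.
[in] = 150 / 7.135 = 21.02 mmol L⁻¹.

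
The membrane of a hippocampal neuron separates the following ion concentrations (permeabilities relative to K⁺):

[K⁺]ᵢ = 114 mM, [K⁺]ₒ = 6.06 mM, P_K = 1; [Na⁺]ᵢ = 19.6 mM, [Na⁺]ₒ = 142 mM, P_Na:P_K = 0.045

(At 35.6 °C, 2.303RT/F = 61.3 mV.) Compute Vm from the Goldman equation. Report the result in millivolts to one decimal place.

Vm = 61.3 · log₁₀[(Σ P·[cation]ₒ + Σ P·[anion]ᵢ) / (Σ P·[cation]ᵢ + Σ P·[anion]ₒ)]
Numerator = 1×6.06 + 0.045×142 = 12.45
Denominator = 1×114 + 0.045×19.6 = 114.9
Vm = 61.3 · log₁₀(0.10837) = 61.3 × (-0.9651) = -59.16 mV

-59.2 mV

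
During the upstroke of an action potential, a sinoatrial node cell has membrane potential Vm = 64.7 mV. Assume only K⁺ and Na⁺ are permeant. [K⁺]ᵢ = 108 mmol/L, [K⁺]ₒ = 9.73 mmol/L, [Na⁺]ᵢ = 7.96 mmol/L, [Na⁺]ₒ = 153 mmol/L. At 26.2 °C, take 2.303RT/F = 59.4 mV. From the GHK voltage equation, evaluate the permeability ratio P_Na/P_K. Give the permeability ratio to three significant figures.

Let α = P_Na/P_K. GHK: Vm = 59.4·log₁₀[(Kₒ + α·Naₒ)/(Kᵢ + α·Naᵢ)].
10^(Vm/59.4) = 10^(64.7/59.4) = 12.281
So 12.281·(Kᵢ + α·Naᵢ) = Kₒ + α·Naₒ → α = (12.281·108.0 − 9.73) / (153.0 − 12.281·7.96)
α = (1326 − 9.73) / (153.0 − 97.75) = 1317/55.25 = 23.83

23.8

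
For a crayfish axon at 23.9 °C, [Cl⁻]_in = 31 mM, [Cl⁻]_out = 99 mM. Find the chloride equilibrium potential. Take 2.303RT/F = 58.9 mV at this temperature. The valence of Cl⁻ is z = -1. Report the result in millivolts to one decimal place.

E = (58.9/z) · log₁₀([Cl⁻]_out/[Cl⁻]_in) with z = -1.
For an anion, dividing by z = -1 reverses the sign.
= (58.9/-1) · log₁₀(99/31) = -58.90 · log₁₀(3.194)
= -58.90 · (0.5043) = -29.70 mV

-29.7 mV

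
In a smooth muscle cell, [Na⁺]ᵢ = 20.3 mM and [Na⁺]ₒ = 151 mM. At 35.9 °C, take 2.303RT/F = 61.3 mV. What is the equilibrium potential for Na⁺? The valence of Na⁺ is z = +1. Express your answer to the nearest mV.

E = (61.3/z) · log₁₀([Na⁺]_out/[Na⁺]_in) with z = +1.
= (61.3/1) · log₁₀(151/20.3) = 61.30 · log₁₀(7.438)
= 61.30 · (0.8715) = 53.42 mV

53 mV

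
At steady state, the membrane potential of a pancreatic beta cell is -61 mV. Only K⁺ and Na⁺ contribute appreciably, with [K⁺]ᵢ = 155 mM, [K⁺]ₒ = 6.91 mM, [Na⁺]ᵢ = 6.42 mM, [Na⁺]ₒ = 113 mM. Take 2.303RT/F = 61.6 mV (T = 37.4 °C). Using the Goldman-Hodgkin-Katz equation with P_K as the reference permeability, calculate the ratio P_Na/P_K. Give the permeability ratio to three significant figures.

0.0796

Let α = P_Na/P_K. GHK: Vm = 61.6·log₁₀[(Kₒ + α·Naₒ)/(Kᵢ + α·Naᵢ)].
10^(Vm/61.6) = 10^(-61.0/61.6) = 0.10227
So 0.10227·(Kᵢ + α·Naᵢ) = Kₒ + α·Naₒ → α = (0.10227·155.0 − 6.91) / (113.0 − 0.10227·6.42)
α = (15.85 − 6.91) / (113.0 − 0.6566) = 8.942/112.3 = 0.07959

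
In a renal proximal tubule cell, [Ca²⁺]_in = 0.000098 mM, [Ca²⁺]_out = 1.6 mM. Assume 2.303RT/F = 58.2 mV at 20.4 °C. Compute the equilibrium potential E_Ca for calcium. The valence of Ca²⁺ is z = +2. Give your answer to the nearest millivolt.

123 mV

E = (58.2/z) · log₁₀([Ca²⁺]_out/[Ca²⁺]_in) with z = +2.
= (58.2/2) · log₁₀(1.6/0.000098) = 29.10 · log₁₀(1.633e+04)
= 29.10 · (4.2129) = 122.60 mV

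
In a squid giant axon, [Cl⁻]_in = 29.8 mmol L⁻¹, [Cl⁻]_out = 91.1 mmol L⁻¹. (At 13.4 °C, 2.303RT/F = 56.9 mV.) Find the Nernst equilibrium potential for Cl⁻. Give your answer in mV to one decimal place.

E = (56.9/z) · log₁₀([Cl⁻]_out/[Cl⁻]_in) with z = -1.
For an anion, dividing by z = -1 reverses the sign.
= (56.9/-1) · log₁₀(91.1/29.8) = -56.90 · log₁₀(3.057)
= -56.90 · (0.4853) = -27.61 mV

-27.6 mV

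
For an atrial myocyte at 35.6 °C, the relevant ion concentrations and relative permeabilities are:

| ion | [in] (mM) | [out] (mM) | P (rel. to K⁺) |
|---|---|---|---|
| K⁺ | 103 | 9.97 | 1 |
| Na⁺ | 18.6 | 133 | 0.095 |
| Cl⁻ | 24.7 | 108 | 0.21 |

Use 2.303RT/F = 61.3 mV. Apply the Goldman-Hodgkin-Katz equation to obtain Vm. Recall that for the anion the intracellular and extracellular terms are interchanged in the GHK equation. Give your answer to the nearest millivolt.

-41 mV

Vm = 61.3 · log₁₀[(Σ P·[cation]ₒ + Σ P·[anion]ᵢ) / (Σ P·[cation]ᵢ + Σ P·[anion]ₒ)]
Numerator = 1×9.97 + 0.095×133 + 0.21×24.7 = 27.79
Denominator = 1×103 + 0.095×18.6 + 0.21×108 = 127.4
Vm = 61.3 · log₁₀(0.21807) = 61.3 × (-0.6614) = -40.54 mV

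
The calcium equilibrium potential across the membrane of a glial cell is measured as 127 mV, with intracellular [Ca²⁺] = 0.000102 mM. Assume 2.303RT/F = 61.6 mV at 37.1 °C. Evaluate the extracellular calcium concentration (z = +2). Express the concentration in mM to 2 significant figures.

1.4 mM

Nernst: E = (61.6/2) · log₁₀([out]/[in]), so log₁₀([out]/[in]) = 127.0 × 2 / 61.6 = 4.1234.
[out]/[in] = 10^(4.1234) = 1.329e+04.
[out] = 1.329e+04 × 0.000102 = 1.355 mM.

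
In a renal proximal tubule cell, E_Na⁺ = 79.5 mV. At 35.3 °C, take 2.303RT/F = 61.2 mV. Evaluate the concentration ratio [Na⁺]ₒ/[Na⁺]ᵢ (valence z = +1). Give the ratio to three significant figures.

19.9

log₁₀([out]/[in]) = E·z/(61.2) = 79.5 × 1 / 61.2 = 1.2990
[out]/[in] = 10^(1.2990) = 19.91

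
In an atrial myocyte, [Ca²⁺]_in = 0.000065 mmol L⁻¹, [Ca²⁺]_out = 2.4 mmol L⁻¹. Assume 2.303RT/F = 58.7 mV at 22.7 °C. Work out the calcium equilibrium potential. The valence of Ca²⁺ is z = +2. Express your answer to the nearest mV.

E = (58.7/z) · log₁₀([Ca²⁺]_out/[Ca²⁺]_in) with z = +2.
= (58.7/2) · log₁₀(2.4/0.000065) = 29.35 · log₁₀(3.692e+04)
= 29.35 · (4.5673) = 134.05 mV

134 mV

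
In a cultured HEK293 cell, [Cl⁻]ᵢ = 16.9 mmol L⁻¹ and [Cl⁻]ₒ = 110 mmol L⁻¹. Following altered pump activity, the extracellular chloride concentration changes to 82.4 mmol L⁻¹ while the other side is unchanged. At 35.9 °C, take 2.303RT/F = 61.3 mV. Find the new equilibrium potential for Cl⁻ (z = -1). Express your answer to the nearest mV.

-42 mV

After the shift: [Cl⁻]_out = 82.4, [Cl⁻]_in = 16.9 mmol L⁻¹.
E_new = (61.3/-1)·log₁₀(82.4/16.9) = -61.30 · (0.6880) = -42.18 mV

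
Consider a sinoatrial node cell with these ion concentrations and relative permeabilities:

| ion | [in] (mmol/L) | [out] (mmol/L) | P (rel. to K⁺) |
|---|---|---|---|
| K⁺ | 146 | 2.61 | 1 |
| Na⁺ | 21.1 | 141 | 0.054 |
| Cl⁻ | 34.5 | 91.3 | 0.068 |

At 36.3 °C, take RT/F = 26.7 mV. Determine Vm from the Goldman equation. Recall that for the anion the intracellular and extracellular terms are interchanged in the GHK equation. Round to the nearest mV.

Vm = 26.7 · ln[(Σ P·[cation]ₒ + Σ P·[anion]ᵢ) / (Σ P·[cation]ᵢ + Σ P·[anion]ₒ)]
Numerator = 1×2.61 + 0.054×141 + 0.068×34.5 = 12.57
Denominator = 1×146 + 0.054×21.1 + 0.068×91.3 = 153.3
Vm = 26.7 · ln(0.081971) = 26.7 × (-2.5014) = -66.79 mV

-67 mV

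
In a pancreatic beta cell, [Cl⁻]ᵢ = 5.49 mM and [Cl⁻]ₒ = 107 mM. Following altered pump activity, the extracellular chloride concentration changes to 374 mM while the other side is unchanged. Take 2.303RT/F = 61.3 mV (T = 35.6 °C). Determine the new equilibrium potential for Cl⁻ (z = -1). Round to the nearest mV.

After the shift: [Cl⁻]_out = 374, [Cl⁻]_in = 5.49 mM.
E_new = (61.3/-1)·log₁₀(374/5.49) = -61.30 · (1.8333) = -112.38 mV

-112 mV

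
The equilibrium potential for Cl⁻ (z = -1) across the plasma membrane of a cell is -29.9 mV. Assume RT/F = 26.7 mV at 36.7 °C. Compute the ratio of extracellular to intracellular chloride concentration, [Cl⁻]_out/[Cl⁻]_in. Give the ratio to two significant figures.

3.1

ln([out]/[in]) = E·z/(26.7) = -29.9 × -1 / 26.7 = 1.1199
[out]/[in] = e^(1.1199) = 3.064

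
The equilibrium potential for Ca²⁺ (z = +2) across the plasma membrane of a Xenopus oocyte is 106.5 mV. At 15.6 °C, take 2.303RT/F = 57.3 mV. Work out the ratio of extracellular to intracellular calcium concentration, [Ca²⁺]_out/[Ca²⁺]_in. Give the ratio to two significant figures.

5200

log₁₀([out]/[in]) = E·z/(57.3) = 106.5 × 2 / 57.3 = 3.7173
[out]/[in] = 10^(3.7173) = 5215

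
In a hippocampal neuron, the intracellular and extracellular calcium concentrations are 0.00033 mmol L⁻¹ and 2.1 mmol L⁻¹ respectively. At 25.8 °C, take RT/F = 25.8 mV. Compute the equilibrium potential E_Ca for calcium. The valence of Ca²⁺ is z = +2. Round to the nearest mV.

E = (25.8/z) · ln([Ca²⁺]_out/[Ca²⁺]_in) with z = +2.
= (25.8/2) · ln(2.1/0.00033) = 12.90 · ln(6364)
= 12.90 · (8.7584) = 112.98 mV

113 mV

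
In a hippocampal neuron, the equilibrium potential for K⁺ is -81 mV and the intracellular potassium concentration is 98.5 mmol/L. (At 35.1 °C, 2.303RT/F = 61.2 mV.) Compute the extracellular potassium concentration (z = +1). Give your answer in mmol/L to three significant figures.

4.68 mmol/L

Nernst: E = (61.2/1) · log₁₀([out]/[in]), so log₁₀([out]/[in]) = -81.0 × 1 / 61.2 = -1.3235.
[out]/[in] = 10^(-1.3235) = 0.04748.
[out] = 0.04748 × 98.5 = 4.676 mmol/L.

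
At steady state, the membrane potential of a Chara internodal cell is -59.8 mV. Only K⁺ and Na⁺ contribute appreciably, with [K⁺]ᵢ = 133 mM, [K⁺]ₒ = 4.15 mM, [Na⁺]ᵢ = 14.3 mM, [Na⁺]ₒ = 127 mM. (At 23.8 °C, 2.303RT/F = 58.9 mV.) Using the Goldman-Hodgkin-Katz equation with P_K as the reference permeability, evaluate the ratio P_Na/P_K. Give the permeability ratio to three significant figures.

Let α = P_Na/P_K. GHK: Vm = 58.9·log₁₀[(Kₒ + α·Naₒ)/(Kᵢ + α·Naᵢ)].
10^(Vm/58.9) = 10^(-59.8/58.9) = 0.096543
So 0.096543·(Kᵢ + α·Naᵢ) = Kₒ + α·Naₒ → α = (0.096543·133.0 − 4.15) / (127.0 − 0.096543·14.3)
α = (12.84 − 4.15) / (127.0 − 1.381) = 8.69/125.6 = 0.06918

0.0692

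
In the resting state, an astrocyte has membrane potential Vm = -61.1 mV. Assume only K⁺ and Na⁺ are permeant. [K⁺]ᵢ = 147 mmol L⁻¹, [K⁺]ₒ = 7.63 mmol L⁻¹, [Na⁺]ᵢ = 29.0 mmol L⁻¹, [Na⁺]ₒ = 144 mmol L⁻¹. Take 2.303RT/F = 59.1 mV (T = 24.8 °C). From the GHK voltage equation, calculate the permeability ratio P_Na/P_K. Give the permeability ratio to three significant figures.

0.0422

Let α = P_Na/P_K. GHK: Vm = 59.1·log₁₀[(Kₒ + α·Naₒ)/(Kᵢ + α·Naᵢ)].
10^(Vm/59.1) = 10^(-61.1/59.1) = 0.092504
So 0.092504·(Kᵢ + α·Naᵢ) = Kₒ + α·Naₒ → α = (0.092504·147.0 − 7.63) / (144.0 − 0.092504·29.0)
α = (13.6 − 7.63) / (144.0 − 2.683) = 5.968/141.3 = 0.04223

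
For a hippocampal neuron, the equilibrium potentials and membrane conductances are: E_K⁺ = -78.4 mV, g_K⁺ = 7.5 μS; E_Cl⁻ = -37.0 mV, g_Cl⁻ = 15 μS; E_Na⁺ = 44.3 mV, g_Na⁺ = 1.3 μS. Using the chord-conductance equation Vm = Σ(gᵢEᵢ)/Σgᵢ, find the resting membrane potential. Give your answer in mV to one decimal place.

-45.6 mV

Σ gᵢEᵢ = 7.5·(-78.4) + 15·(-37.0) + 1.3·(44.3) = -1085.41
Σ gᵢ = 7.5 + 15 + 1.3 = 23.8
Vm = -1085.41 / 23.8 = -45.61 mV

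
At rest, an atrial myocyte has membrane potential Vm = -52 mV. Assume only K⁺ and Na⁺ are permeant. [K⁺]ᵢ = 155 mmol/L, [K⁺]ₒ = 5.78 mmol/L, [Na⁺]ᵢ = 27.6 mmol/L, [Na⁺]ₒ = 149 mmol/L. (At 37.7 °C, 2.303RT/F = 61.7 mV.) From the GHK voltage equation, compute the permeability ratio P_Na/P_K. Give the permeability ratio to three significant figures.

Let α = P_Na/P_K. GHK: Vm = 61.7·log₁₀[(Kₒ + α·Naₒ)/(Kᵢ + α·Naᵢ)].
10^(Vm/61.7) = 10^(-52.0/61.7) = 0.14362
So 0.14362·(Kᵢ + α·Naᵢ) = Kₒ + α·Naₒ → α = (0.14362·155.0 − 5.78) / (149.0 − 0.14362·27.6)
α = (22.26 − 5.78) / (149.0 − 3.964) = 16.48/145 = 0.1136

0.114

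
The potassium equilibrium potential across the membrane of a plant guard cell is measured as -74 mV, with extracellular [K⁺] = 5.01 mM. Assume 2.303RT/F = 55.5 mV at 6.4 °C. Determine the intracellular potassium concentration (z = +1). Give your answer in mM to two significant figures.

110 mM

Nernst: E = (55.5/1) · log₁₀([out]/[in]), so log₁₀([out]/[in]) = -74.0 × 1 / 55.5 = -1.3333.
[out]/[in] = 10^(-1.3333) = 0.04642.
[in] = 5.01 / 0.04642 = 107.9 mM.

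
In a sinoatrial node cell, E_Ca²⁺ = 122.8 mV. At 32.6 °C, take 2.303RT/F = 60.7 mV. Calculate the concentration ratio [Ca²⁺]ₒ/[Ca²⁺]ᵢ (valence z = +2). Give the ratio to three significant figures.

log₁₀([out]/[in]) = E·z/(60.7) = 122.8 × 2 / 60.7 = 4.0461
[out]/[in] = 10^(4.0461) = 1.112e+04

11100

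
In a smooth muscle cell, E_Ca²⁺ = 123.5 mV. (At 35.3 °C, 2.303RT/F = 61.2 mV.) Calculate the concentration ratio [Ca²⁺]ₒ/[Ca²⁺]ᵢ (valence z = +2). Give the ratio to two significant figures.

log₁₀([out]/[in]) = E·z/(61.2) = 123.5 × 2 / 61.2 = 4.0359
[out]/[in] = 10^(4.0359) = 1.086e+04

11000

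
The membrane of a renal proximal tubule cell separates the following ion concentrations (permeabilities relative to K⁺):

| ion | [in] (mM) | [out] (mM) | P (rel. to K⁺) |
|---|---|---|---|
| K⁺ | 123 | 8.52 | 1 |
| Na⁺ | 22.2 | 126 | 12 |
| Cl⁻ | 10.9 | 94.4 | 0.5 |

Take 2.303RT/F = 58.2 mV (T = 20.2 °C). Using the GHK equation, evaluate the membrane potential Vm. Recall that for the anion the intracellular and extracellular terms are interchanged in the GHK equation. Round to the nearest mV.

32 mV

Vm = 58.2 · log₁₀[(Σ P·[cation]ₒ + Σ P·[anion]ᵢ) / (Σ P·[cation]ᵢ + Σ P·[anion]ₒ)]
Numerator = 1×8.52 + 12×126 + 0.5×10.9 = 1526
Denominator = 1×123 + 12×22.2 + 0.5×94.4 = 436.6
Vm = 58.2 · log₁₀(3.4951) = 58.2 × (0.5435) = 31.63 mV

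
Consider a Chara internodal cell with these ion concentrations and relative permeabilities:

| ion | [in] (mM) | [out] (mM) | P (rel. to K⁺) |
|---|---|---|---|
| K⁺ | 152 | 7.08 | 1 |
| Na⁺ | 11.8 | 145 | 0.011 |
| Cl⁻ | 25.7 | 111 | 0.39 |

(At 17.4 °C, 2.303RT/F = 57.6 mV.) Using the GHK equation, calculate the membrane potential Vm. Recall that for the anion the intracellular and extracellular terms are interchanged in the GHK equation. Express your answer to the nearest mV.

-59 mV

Vm = 57.6 · log₁₀[(Σ P·[cation]ₒ + Σ P·[anion]ᵢ) / (Σ P·[cation]ᵢ + Σ P·[anion]ₒ)]
Numerator = 1×7.08 + 0.011×145 + 0.39×25.7 = 18.7
Denominator = 1×152 + 0.011×11.8 + 0.39×111 = 195.4
Vm = 57.6 · log₁₀(0.095681) = 57.6 × (-1.0192) = -58.70 mV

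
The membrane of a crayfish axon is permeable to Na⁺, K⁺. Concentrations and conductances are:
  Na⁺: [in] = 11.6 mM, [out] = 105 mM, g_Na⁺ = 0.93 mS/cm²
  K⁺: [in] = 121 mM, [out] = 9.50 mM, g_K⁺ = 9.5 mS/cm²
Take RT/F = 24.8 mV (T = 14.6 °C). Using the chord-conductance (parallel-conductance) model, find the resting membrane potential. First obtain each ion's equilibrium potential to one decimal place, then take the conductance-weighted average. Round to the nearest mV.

-53 mV

E_Na⁺ = (24.8/1)·ln(105/11.6) = 54.6 mV
E_K⁺ = (24.8/1)·ln(9.50/121) = -63.1 mV
Vm = (Σ gᵢEᵢ)/(Σ gᵢ) = (0.93·54.6 + 9.5·-63.1) / (0.93 + 9.5)
= -548.67 / 10.43 = -52.61 mV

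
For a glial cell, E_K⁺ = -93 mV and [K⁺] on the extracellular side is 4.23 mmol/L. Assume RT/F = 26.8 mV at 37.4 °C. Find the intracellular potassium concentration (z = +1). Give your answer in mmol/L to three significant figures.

136 mmol/L

Nernst: E = (26.8/1) · ln([out]/[in]), so ln([out]/[in]) = -93.0 × 1 / 26.8 = -3.4701.
[out]/[in] = e^(-3.4701) = 0.03111.
[in] = 4.23 / 0.03111 = 136 mmol/L.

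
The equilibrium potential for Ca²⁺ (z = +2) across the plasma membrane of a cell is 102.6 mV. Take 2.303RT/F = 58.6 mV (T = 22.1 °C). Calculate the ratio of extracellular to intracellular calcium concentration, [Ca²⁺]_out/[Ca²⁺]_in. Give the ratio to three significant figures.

3170

log₁₀([out]/[in]) = E·z/(58.6) = 102.6 × 2 / 58.6 = 3.5017
[out]/[in] = 10^(3.5017) = 3175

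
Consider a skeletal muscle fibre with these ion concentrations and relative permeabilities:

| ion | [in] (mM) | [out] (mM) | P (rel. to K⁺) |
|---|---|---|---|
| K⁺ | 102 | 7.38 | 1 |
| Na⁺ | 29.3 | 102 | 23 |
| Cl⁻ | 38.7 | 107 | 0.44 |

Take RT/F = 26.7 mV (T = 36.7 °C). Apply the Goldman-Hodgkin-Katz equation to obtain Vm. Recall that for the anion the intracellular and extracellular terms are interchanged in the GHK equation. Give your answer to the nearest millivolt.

Vm = 26.7 · ln[(Σ P·[cation]ₒ + Σ P·[anion]ᵢ) / (Σ P·[cation]ᵢ + Σ P·[anion]ₒ)]
Numerator = 1×7.38 + 23×102 + 0.44×38.7 = 2370
Denominator = 1×102 + 23×29.3 + 0.44×107 = 823
Vm = 26.7 · ln(2.8803) = 26.7 × (1.0579) = 28.25 mV

28 mV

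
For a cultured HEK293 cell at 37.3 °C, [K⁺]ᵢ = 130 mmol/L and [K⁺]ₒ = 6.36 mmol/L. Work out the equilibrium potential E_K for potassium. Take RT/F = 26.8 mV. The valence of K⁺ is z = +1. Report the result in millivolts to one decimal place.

-80.9 mV

E = (26.8/z) · ln([K⁺]_out/[K⁺]_in) with z = +1.
= (26.8/1) · ln(6.36/130) = 26.80 · ln(0.04892)
= 26.80 · (-3.0175) = -80.87 mV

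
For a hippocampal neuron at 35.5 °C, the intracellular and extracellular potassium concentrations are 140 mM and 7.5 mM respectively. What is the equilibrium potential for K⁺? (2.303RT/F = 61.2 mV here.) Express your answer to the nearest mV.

-78 mV

E = (61.2/z) · log₁₀([K⁺]_out/[K⁺]_in) with z = +1.
= (61.2/1) · log₁₀(7.5/140) = 61.20 · log₁₀(0.05357)
= 61.20 · (-1.2711) = -77.79 mV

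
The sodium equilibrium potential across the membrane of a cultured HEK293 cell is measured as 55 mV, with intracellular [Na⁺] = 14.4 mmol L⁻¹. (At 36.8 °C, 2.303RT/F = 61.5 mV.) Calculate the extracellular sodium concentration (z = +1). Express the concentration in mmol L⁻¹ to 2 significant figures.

Nernst: E = (61.5/1) · log₁₀([out]/[in]), so log₁₀([out]/[in]) = 55.0 × 1 / 61.5 = 0.8943.
[out]/[in] = 10^(0.8943) = 7.84.
[out] = 7.84 × 14.4 = 112.9 mmol L⁻¹.

110 mmol L⁻¹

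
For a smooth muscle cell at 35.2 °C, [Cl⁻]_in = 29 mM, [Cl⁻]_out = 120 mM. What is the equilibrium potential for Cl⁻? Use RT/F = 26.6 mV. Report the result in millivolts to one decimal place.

-37.8 mV

E = (26.6/z) · ln([Cl⁻]_out/[Cl⁻]_in) with z = -1.
For an anion, dividing by z = -1 reverses the sign.
= (26.6/-1) · ln(120/29) = -26.60 · ln(4.138)
= -26.60 · (1.4202) = -37.78 mV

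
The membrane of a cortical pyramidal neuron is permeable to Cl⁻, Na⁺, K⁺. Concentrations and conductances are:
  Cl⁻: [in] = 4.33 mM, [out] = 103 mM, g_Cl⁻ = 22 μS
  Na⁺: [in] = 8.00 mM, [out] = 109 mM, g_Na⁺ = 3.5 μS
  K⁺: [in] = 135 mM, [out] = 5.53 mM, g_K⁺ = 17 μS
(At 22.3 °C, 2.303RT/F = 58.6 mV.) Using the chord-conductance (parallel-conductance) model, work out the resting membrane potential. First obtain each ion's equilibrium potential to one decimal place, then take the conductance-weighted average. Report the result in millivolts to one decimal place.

E_Cl⁻ = (58.6/-1)·log₁₀(103/4.33) = -80.7 mV
E_Na⁺ = (58.6/1)·log₁₀(109/8.00) = 66.5 mV
E_K⁺ = (58.6/1)·log₁₀(5.53/135) = -81.3 mV
Vm = (Σ gᵢEᵢ)/(Σ gᵢ) = (22·-80.7 + 3.5·66.5 + 17·-81.3) / (22 + 3.5 + 17)
= -2924.75 / 42.5 = -68.82 mV

-68.8 mV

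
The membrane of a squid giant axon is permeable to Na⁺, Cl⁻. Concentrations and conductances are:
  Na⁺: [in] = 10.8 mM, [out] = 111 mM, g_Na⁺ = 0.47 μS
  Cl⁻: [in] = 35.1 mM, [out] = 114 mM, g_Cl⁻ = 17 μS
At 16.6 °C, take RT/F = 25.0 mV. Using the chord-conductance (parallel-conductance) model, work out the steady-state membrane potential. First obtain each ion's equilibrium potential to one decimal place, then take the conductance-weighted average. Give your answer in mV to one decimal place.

-27.0 mV

E_Na⁺ = (25.0/1)·ln(111/10.8) = 58.2 mV
E_Cl⁻ = (25.0/-1)·ln(114/35.1) = -29.4 mV
Vm = (Σ gᵢEᵢ)/(Σ gᵢ) = (0.47·58.2 + 17·-29.4) / (0.47 + 17)
= -472.45 / 17.47 = -27.04 mV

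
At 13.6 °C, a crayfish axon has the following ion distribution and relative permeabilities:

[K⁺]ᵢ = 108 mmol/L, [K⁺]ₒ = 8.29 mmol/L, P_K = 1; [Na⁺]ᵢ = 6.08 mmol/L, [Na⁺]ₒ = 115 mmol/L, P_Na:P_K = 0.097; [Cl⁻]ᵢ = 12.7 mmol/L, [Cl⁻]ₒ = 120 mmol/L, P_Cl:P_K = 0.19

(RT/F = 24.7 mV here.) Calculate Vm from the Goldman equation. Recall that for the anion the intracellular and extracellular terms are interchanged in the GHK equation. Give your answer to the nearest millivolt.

Vm = 24.7 · ln[(Σ P·[cation]ₒ + Σ P·[anion]ᵢ) / (Σ P·[cation]ᵢ + Σ P·[anion]ₒ)]
Numerator = 1×8.29 + 0.097×115 + 0.19×12.7 = 21.86
Denominator = 1×108 + 0.097×6.08 + 0.19×120 = 131.4
Vm = 24.7 · ln(0.16636) = 24.7 × (-1.7936) = -44.30 mV

-44 mV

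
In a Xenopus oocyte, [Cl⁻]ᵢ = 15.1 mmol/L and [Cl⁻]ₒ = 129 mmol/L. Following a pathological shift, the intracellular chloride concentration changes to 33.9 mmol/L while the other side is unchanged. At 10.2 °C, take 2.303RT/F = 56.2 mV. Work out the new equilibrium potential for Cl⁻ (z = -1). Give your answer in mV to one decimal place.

-32.6 mV

After the shift: [Cl⁻]_out = 129, [Cl⁻]_in = 33.9 mmol/L.
E_new = (56.2/-1)·log₁₀(129/33.9) = -56.20 · (0.5804) = -32.62 mV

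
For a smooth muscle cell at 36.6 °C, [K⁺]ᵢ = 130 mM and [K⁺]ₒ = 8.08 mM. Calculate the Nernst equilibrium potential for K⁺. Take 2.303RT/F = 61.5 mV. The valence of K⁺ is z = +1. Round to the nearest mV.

-74 mV

E = (61.5/z) · log₁₀([K⁺]_out/[K⁺]_in) with z = +1.
= (61.5/1) · log₁₀(8.08/130) = 61.50 · log₁₀(0.06215)
= 61.50 · (-1.2065) = -74.20 mV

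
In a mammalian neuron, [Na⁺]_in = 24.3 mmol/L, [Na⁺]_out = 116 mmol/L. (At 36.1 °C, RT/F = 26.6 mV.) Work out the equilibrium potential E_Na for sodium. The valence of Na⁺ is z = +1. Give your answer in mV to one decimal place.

E = (26.6/z) · ln([Na⁺]_out/[Na⁺]_in) with z = +1.
= (26.6/1) · ln(116/24.3) = 26.60 · ln(4.774)
= 26.60 · (1.5631) = 41.58 mV

41.6 mV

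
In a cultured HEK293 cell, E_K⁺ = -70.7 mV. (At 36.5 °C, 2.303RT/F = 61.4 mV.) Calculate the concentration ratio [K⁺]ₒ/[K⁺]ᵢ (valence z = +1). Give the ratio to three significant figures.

log₁₀([out]/[in]) = E·z/(61.4) = -70.7 × 1 / 61.4 = -1.1515
[out]/[in] = 10^(-1.1515) = 0.07056

0.0706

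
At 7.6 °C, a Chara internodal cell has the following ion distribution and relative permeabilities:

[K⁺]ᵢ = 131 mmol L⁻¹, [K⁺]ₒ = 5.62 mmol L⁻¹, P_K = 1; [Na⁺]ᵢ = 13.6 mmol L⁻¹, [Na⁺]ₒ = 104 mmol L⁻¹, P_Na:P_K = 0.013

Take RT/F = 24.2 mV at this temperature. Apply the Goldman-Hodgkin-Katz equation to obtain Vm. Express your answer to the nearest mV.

-71 mV

Vm = 24.2 · ln[(Σ P·[cation]ₒ + Σ P·[anion]ᵢ) / (Σ P·[cation]ᵢ + Σ P·[anion]ₒ)]
Numerator = 1×5.62 + 0.013×104 = 6.972
Denominator = 1×131 + 0.013×13.6 = 131.2
Vm = 24.2 · ln(0.05315) = 24.2 × (-2.9346) = -71.02 mV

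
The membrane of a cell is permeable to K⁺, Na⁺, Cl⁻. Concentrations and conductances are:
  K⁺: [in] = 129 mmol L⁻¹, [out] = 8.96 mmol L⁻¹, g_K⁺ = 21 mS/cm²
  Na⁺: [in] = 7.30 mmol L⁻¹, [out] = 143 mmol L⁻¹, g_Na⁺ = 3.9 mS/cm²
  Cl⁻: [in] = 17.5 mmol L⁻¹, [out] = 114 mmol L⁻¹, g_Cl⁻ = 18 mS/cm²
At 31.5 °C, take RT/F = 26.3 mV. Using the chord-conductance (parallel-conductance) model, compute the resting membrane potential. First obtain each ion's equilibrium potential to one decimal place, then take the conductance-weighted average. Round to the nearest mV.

E_K⁺ = (26.3/1)·ln(8.96/129) = -70.1 mV
E_Na⁺ = (26.3/1)·ln(143/7.30) = 78.2 mV
E_Cl⁻ = (26.3/-1)·ln(114/17.5) = -49.3 mV
Vm = (Σ gᵢEᵢ)/(Σ gᵢ) = (21·-70.1 + 3.9·78.2 + 18·-49.3) / (21 + 3.9 + 18)
= -2054.52 / 42.9 = -47.89 mV

-48 mV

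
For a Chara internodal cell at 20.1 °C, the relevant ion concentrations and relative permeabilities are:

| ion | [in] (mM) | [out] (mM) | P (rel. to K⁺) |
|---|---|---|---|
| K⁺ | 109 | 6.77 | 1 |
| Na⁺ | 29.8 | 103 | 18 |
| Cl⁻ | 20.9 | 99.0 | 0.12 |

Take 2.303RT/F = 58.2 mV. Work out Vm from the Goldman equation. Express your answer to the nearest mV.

Vm = 58.2 · log₁₀[(Σ P·[cation]ₒ + Σ P·[anion]ᵢ) / (Σ P·[cation]ᵢ + Σ P·[anion]ₒ)]
Numerator = 1×6.77 + 18×103 + 0.12×20.9 = 1863
Denominator = 1×109 + 18×29.8 + 0.12×99.0 = 657.3
Vm = 58.2 · log₁₀(2.8348) = 58.2 × (0.4525) = 26.34 mV

26 mV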